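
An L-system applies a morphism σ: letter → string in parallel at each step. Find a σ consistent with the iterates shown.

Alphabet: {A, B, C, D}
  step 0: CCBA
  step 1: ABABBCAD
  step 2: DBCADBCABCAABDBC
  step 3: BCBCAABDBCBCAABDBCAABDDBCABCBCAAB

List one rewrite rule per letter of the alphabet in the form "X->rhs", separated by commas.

A->D, B->BCA, C->AB, D->BC

  step 2 ⇒ step 3: DBCADBCABCAABDBC ⇒ BC·BCA·AB·D·BC·BCA·AB·D·BCA·AB·D·D·BCA·BC·BCA·AB
    A ↦ D
    B ↦ BCA
    C ↦ AB
    D ↦ BC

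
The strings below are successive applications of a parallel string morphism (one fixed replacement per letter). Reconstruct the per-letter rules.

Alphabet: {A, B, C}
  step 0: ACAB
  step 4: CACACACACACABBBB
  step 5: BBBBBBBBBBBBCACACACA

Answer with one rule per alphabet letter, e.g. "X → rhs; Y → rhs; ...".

  step 4 ⇒ step 5: CACACACACACABBBB ⇒ B·B·B·B·B·B·B·B·B·B·B·B·CA·CA·CA·CA
    A ↦ B
    B ↦ CA
    C ↦ B

A->B, B->CA, C->B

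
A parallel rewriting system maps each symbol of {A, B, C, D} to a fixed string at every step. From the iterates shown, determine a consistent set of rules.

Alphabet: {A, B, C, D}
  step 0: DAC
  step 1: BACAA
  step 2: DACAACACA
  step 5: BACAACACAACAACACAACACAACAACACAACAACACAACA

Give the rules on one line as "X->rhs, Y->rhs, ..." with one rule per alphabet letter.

  step 1 ⇒ step 2: BACAA ⇒ DA·CA·A·CA·CA
    A ↦ CA
    B ↦ DA
    C ↦ A
  step 0 ⇒ step 1: DAC ⇒ BA·CA·A
    D ↦ BA

A->CA, B->DA, C->A, D->BA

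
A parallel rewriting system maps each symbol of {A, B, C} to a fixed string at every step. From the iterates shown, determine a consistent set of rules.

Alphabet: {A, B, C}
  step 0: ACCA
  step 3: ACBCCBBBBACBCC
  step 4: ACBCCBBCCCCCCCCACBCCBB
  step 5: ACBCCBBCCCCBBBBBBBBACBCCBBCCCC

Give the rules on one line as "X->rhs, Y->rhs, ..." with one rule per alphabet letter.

  step 4 ⇒ step 5: ACBCCBBCCCCCCCCACBCCBB ⇒ AC·B·CC·B·B·CC·CC·B·B·B·B·B·B·B·B·AC·B·CC·B·B·CC·CC
    A ↦ AC
    B ↦ CC
    C ↦ B

A->AC, B->CC, C->B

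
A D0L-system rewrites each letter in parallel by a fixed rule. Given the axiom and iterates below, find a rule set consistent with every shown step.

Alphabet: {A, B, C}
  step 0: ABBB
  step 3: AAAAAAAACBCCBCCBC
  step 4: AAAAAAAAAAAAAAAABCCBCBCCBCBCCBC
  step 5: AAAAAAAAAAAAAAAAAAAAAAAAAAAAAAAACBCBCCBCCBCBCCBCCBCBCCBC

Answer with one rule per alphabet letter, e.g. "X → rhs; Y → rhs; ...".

A->AA, B->C, C->BC

  step 4 ⇒ step 5: AAAAAAAAAAAAAAAABCCBCBCCBCBCCBC ⇒ AA·AA·AA·AA·AA·AA·AA·AA·AA·AA·AA·AA·AA·AA·AA·AA·C·BC·BC·C·BC·C·BC·BC·C·BC·C·BC·BC·C·BC
    A ↦ AA
    B ↦ C
    C ↦ BC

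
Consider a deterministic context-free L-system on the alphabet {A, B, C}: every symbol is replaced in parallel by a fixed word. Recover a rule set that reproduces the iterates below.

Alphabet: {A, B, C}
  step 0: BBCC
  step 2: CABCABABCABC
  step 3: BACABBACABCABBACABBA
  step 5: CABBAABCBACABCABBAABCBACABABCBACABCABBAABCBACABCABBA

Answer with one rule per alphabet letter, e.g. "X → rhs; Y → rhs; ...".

A->C, B->AB, C->BA

  step 2 ⇒ step 3: CABCABABCABC ⇒ BA·C·AB·BA·C·AB·C·AB·BA·C·AB·BA
    A ↦ C
    B ↦ AB
    C ↦ BA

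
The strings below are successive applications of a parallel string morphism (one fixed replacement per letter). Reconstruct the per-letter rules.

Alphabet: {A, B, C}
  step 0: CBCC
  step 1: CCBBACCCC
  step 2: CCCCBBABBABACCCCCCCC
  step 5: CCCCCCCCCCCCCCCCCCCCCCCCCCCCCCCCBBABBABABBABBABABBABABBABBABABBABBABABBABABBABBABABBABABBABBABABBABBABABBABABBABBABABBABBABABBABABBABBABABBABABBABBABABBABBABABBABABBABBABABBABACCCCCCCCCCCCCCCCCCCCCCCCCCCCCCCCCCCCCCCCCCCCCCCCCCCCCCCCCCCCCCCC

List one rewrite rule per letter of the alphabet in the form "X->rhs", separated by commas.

  step 1 ⇒ step 2: CCBBACCCC ⇒ CC·CC·BBA·BBA·BA·CC·CC·CC·CC
    A ↦ BA
    B ↦ BBA
    C ↦ CC

A->BA, B->BBA, C->CC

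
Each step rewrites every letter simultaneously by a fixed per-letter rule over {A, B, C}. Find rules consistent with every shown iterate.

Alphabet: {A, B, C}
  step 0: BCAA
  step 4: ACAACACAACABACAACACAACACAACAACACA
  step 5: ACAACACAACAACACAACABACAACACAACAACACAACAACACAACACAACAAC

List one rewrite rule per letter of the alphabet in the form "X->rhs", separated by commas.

A->AC, B->AB, C->A

  step 4 ⇒ step 5: ACAACACAACABACAACACAACACAACAACACA ⇒ AC·A·AC·AC·A·AC·A·AC·AC·A·AC·AB·AC·A·AC·AC·A·AC·A·AC·AC·A·AC·A·AC·AC·A·AC·AC·A·AC·A·AC
    A ↦ AC
    B ↦ AB
    C ↦ A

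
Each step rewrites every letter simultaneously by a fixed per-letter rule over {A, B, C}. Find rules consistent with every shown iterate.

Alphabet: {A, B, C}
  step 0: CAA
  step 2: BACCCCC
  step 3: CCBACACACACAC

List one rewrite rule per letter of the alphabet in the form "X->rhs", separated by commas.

  step 2 ⇒ step 3: BACCCCC ⇒ CC·B·AC·AC·AC·AC·AC
    A ↦ B
    B ↦ CC
    C ↦ AC

A->B, B->CC, C->AC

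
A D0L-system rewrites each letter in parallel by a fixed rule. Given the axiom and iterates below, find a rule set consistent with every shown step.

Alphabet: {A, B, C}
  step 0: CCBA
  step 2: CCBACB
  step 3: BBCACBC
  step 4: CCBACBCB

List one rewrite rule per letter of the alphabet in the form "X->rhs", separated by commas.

A->AC, B->C, C->B

  step 3 ⇒ step 4: BBCACBC ⇒ C·C·B·AC·B·C·B
    A ↦ AC
    B ↦ C
    C ↦ B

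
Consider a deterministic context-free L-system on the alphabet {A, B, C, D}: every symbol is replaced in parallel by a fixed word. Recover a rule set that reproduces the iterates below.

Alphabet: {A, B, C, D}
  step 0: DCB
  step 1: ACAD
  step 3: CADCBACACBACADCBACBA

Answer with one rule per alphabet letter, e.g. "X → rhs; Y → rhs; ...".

  step 0 ⇒ step 1: DCB ⇒ A·CA·D
    B ↦ D
    C ↦ CA
    D ↦ A
    A ↦ CBA  (constrained at step 1)

A->CBA, B->D, C->CA, D->A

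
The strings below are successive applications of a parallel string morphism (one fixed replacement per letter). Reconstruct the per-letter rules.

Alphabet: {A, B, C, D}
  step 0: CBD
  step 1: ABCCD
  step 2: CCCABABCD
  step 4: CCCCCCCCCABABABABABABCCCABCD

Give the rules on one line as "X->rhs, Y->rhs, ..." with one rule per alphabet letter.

A->CC, B->C, C->AB, D->CD

  step 1 ⇒ step 2: ABCCD ⇒ CC·C·AB·AB·CD
    A ↦ CC
    B ↦ C
    C ↦ AB
    D ↦ CD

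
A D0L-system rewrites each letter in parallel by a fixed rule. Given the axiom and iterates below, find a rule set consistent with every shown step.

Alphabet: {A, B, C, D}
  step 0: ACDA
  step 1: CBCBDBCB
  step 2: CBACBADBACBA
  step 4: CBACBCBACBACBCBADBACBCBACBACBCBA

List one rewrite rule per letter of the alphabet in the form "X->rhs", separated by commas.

  step 1 ⇒ step 2: CBCBDBCB ⇒ CB·A·CB·A·DB·A·CB·A
    B ↦ A
    C ↦ CB
    D ↦ DB
  step 0 ⇒ step 1: ACDA ⇒ CB·CB·DB·CB
    A ↦ CB

A->CB, B->A, C->CB, D->DB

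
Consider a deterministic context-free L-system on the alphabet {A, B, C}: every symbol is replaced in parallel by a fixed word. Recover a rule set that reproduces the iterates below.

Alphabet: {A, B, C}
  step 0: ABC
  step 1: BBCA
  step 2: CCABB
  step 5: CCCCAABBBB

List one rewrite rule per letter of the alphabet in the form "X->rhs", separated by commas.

  step 1 ⇒ step 2: BBCA ⇒ C·C·A·BB
    A ↦ BB
    B ↦ C
    C ↦ A

A->BB, B->C, C->A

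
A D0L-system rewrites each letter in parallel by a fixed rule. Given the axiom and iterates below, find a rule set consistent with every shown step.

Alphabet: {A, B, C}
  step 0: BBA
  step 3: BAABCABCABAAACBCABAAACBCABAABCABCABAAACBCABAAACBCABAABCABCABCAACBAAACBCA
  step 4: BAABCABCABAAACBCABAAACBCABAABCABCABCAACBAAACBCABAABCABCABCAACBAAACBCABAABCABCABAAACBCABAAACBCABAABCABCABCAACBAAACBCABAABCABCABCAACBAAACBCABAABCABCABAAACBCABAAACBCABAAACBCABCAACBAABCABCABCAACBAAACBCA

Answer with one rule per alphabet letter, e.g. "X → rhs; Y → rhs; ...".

A->BCA, B->BAA, C->AC

  step 3 ⇒ step 4: BAABCABCABAAACBCABAAACBCABAABCABCABAAACBCABAAACBCABAABCABCABCAACBAAACBCA ⇒ BAA·BCA·BCA·BAA·AC·BCA·BAA·AC·BCA·BAA·BCA·BCA·BCA·AC·BAA·AC·BCA·BAA·BCA·BCA·BCA·AC·BAA·AC·BCA·BAA·BCA·BCA·BAA·AC·BCA·BAA·AC·BCA·BAA·BCA·BCA·BCA·AC·BAA·AC·BCA·BAA·BCA·BCA·BCA·AC·BAA·AC·BCA·BAA·BCA·BCA·BAA·AC·BCA·BAA·AC·BCA·BAA·AC·BCA·BCA·AC·BAA·BCA·BCA·BCA·AC·BAA·AC·BCA
    A ↦ BCA
    B ↦ BAA
    C ↦ AC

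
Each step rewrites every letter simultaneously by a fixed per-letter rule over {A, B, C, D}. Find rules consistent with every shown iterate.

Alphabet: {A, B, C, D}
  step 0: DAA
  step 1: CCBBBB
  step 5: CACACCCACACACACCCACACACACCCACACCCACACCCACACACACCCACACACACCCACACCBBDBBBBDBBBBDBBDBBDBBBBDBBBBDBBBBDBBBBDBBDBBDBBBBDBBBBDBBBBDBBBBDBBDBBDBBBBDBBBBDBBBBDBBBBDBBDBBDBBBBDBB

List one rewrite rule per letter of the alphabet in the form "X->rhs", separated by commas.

A->BB, B->CA, C->BBD, D->CC

  step 0 ⇒ step 1: DAA ⇒ CC·BB·BB
    A ↦ BB
    D ↦ CC
    B ↦ CA  (constrained at step 1)
    C ↦ BBD  (constrained at step 1)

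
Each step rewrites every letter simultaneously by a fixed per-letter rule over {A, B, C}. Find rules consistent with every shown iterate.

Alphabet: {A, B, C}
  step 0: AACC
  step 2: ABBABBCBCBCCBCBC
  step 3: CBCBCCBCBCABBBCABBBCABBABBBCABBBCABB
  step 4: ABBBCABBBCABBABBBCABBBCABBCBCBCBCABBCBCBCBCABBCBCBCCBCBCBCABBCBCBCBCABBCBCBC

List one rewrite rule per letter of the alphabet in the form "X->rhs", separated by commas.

A->C, B->BC, C->ABB

  step 3 ⇒ step 4: CBCBCCBCBCABBBCABBBCABBABBBCABBBCABB ⇒ ABB·BC·ABB·BC·ABB·ABB·BC·ABB·BC·ABB·C·BC·BC·BC·ABB·C·BC·BC·BC·ABB·C·BC·BC·C·BC·BC·BC·ABB·C·BC·BC·BC·ABB·C·BC·BC
    A ↦ C
    B ↦ BC
    C ↦ ABB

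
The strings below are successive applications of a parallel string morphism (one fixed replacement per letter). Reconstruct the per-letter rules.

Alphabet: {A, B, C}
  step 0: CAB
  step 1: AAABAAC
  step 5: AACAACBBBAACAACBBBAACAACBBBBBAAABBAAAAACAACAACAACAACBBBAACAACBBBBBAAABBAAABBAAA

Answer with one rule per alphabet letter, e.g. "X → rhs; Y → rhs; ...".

A->B, B->AAC, C->AAA

  step 0 ⇒ step 1: CAB ⇒ AAA·B·AAC
    A ↦ B
    B ↦ AAC
    C ↦ AAA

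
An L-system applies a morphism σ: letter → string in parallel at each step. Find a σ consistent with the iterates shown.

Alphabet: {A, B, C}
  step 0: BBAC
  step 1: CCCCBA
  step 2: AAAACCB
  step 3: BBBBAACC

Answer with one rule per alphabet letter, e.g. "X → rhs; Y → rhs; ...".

  step 2 ⇒ step 3: AAAACCB ⇒ B·B·B·B·A·A·CC
    A ↦ B
    B ↦ CC
    C ↦ A

A->B, B->CC, C->A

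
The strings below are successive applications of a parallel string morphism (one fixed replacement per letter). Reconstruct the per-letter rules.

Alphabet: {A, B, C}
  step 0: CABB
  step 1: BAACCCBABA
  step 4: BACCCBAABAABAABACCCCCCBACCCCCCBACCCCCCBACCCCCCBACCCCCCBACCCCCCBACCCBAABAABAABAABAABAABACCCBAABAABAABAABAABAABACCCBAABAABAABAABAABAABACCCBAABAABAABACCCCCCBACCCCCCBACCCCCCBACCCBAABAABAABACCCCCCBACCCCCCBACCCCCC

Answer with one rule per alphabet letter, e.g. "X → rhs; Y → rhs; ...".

A->CCC, B->BA, C->BAA

  step 0 ⇒ step 1: CABB ⇒ BAA·CCC·BA·BA
    A ↦ CCC
    B ↦ BA
    C ↦ BAA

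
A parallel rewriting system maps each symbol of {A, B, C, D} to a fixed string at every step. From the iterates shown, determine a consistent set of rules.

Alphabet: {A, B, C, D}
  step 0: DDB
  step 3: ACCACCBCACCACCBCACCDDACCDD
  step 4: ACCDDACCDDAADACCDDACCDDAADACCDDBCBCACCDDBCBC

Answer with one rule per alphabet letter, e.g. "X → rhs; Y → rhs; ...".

  step 3 ⇒ step 4: ACCACCBCACCACCBCACCDDACCDD ⇒ ACC·D·D·ACC·D·D·AA·D·ACC·D·D·ACC·D·D·AA·D·ACC·D·D·BC·BC·ACC·D·D·BC·BC
    A ↦ ACC
    B ↦ AA
    C ↦ D
    D ↦ BC

A->ACC, B->AA, C->D, D->BC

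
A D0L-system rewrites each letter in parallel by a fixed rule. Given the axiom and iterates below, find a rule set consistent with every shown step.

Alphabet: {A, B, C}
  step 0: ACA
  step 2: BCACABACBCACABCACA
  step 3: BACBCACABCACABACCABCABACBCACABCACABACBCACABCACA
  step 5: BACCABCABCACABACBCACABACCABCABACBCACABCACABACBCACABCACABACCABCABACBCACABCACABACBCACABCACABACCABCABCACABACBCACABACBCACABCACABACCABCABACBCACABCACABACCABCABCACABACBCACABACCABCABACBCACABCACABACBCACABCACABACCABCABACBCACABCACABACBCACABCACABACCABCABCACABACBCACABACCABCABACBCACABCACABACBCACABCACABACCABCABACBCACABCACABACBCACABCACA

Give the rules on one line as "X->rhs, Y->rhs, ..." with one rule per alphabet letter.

A->CA, B->BAC, C->BCA

  step 2 ⇒ step 3: BCACABACBCACABCACA ⇒ BAC·BCA·CA·BCA·CA·BAC·CA·BCA·BAC·BCA·CA·BCA·CA·BAC·BCA·CA·BCA·CA
    A ↦ CA
    B ↦ BAC
    C ↦ BCA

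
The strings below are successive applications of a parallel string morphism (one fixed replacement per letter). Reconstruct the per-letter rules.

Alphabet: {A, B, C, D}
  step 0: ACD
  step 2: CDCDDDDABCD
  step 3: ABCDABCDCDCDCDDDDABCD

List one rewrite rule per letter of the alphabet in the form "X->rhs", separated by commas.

  step 2 ⇒ step 3: CDCDDDDABCD ⇒ AB·CD·AB·CD·CD·CD·CD·DD·D·AB·CD
    A ↦ DD
    B ↦ D
    C ↦ AB
    D ↦ CD

A->DD, B->D, C->AB, D->CD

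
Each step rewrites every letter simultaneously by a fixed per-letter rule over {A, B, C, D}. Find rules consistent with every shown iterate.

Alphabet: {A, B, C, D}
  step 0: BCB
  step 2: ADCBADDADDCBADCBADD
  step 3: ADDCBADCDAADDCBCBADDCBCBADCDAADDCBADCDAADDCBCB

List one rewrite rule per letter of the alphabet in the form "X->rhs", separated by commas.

A->ADD, B->CDA, C->AD, D->CB

  step 2 ⇒ step 3: ADCBADDADDCBADCBADD ⇒ ADD·CB·AD·CDA·ADD·CB·CB·ADD·CB·CB·AD·CDA·ADD·CB·AD·CDA·ADD·CB·CB
    A ↦ ADD
    B ↦ CDA
    C ↦ AD
    D ↦ CB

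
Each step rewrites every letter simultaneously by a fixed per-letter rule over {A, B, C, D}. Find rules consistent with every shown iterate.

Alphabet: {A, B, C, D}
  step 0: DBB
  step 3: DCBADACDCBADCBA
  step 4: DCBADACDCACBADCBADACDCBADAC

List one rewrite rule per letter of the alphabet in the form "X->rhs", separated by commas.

A->AC, B->D, C->BA, D->DC

  step 3 ⇒ step 4: DCBADACDCBADCBA ⇒ DC·BA·D·AC·DC·AC·BA·DC·BA·D·AC·DC·BA·D·AC
    A ↦ AC
    B ↦ D
    C ↦ BA
    D ↦ DC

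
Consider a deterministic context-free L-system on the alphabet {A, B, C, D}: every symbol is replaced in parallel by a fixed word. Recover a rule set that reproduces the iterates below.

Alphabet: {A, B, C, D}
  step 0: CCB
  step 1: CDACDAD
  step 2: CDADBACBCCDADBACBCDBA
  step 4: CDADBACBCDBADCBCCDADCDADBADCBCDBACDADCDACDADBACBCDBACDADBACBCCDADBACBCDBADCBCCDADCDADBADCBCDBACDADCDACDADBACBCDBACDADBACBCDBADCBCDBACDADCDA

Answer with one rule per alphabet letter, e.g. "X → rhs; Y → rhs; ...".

  step 1 ⇒ step 2: CDACDAD ⇒ CDA·DBA·CBC·CDA·DBA·CBC·DBA
    A ↦ CBC
    C ↦ CDA
    D ↦ DBA
  step 0 ⇒ step 1: CCB ⇒ CDA·CDA·D
    B ↦ D

A->CBC, B->D, C->CDA, D->DBA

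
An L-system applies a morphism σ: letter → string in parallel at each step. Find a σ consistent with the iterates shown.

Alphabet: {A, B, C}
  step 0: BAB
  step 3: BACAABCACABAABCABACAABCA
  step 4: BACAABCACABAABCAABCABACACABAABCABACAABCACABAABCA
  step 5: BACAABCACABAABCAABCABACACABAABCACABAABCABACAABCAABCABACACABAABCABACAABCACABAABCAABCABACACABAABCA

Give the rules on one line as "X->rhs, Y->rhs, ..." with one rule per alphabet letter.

  step 4 ⇒ step 5: BACAABCACABAABCAABCABACACABAABCABACAABCACABAABCA ⇒ BA·CA·AB·CA·CA·BA·AB·CA·AB·CA·BA·CA·CA·BA·AB·CA·CA·BA·AB·CA·BA·CA·AB·CA·AB·CA·BA·CA·CA·BA·AB·CA·BA·CA·AB·CA·CA·BA·AB·CA·AB·CA·BA·CA·CA·BA·AB·CA
    A ↦ CA
    B ↦ BA
    C ↦ AB

A->CA, B->BA, C->AB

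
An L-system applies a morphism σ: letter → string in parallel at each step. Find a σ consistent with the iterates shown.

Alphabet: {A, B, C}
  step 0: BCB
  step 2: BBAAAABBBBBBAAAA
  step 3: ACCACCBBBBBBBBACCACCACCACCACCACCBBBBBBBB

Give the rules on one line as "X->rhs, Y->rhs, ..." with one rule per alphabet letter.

A->BB, B->ACC, C->AA

  step 2 ⇒ step 3: BBAAAABBBBBBAAAA ⇒ ACC·ACC·BB·BB·BB·BB·ACC·ACC·ACC·ACC·ACC·ACC·BB·BB·BB·BB
    A ↦ BB
    B ↦ ACC
    C ↦ AA  (constrained at step 0)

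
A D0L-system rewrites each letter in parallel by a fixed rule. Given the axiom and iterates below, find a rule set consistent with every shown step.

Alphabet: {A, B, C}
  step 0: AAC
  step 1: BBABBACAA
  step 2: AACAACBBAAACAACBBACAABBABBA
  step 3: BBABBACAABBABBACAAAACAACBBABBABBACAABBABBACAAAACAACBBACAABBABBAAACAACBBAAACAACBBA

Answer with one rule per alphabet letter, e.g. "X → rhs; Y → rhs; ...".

  step 2 ⇒ step 3: AACAACBBAAACAACBBACAABBABBA ⇒ BBA·BBA·CAA·BBA·BBA·CAA·AAC·AAC·BBA·BBA·BBA·CAA·BBA·BBA·CAA·AAC·AAC·BBA·CAA·BBA·BBA·AAC·AAC·BBA·AAC·AAC·BBA
    A ↦ BBA
    B ↦ AAC
    C ↦ CAA

A->BBA, B->AAC, C->CAA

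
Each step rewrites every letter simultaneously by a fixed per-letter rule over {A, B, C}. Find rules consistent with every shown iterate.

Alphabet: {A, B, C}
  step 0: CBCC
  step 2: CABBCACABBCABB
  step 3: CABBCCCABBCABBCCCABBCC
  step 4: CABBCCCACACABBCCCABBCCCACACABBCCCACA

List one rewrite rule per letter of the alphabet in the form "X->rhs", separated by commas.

  step 3 ⇒ step 4: CABBCCCABBCABBCCCABBCC ⇒ CA·BB·C·C·CA·CA·CA·BB·C·C·CA·BB·C·C·CA·CA·CA·BB·C·C·CA·CA
    A ↦ BB
    B ↦ C
    C ↦ CA

A->BB, B->C, C->CA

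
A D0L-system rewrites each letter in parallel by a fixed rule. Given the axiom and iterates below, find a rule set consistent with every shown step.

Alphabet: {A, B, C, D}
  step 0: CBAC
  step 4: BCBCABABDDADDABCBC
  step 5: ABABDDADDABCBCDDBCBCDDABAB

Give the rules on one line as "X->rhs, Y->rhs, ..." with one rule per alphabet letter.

  step 4 ⇒ step 5: BCBCABABDDADDABCBC ⇒ A·B·A·B·DD·A·DD·A·BC·BC·DD·BC·BC·DD·A·B·A·B
    A ↦ DD
    B ↦ A
    C ↦ B
    D ↦ BC

A->DD, B->A, C->B, D->BC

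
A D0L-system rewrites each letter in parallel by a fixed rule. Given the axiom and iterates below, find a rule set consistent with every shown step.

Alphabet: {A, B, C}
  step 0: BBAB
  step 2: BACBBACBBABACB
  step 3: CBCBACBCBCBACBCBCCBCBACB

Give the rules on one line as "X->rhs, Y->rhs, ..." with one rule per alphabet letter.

A->C, B->CB, C->BA

  step 2 ⇒ step 3: BACBBACBBABACB ⇒ CB·C·BA·CB·CB·C·BA·CB·CB·C·CB·C·BA·CB
    A ↦ C
    B ↦ CB
    C ↦ BA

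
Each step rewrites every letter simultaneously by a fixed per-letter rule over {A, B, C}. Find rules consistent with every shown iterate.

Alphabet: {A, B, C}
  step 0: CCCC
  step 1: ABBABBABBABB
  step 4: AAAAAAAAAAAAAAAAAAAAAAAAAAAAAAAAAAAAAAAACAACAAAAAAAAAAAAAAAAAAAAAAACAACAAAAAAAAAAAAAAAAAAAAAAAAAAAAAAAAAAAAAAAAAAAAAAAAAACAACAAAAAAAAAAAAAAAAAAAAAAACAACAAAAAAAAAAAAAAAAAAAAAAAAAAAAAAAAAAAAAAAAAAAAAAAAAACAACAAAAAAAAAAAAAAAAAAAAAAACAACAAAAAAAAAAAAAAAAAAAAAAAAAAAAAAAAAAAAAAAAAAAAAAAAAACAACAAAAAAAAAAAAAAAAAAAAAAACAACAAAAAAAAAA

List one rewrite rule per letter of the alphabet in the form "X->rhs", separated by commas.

  step 0 ⇒ step 1: CCCC ⇒ ABB·ABB·ABB·ABB
    C ↦ ABB
    A ↦ AAA  (constrained at step 1)
    B ↦ ACA  (constrained at step 1)

A->AAA, B->ACA, C->ABB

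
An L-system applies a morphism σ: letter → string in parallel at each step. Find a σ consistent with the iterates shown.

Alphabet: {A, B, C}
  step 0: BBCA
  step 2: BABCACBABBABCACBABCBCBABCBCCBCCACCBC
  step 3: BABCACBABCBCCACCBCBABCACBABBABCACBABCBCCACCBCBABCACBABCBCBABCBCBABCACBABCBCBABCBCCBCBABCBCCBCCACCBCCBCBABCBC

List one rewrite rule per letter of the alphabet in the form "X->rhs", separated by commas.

  step 2 ⇒ step 3: BABCACBABBABCACBABCBCBABCBCCBCCACCBC ⇒ BAB·CAC·BAB·CBC·CAC·CBC·BAB·CAC·BAB·BAB·CAC·BAB·CBC·CAC·CBC·BAB·CAC·BAB·CBC·BAB·CBC·BAB·CAC·BAB·CBC·BAB·CBC·CBC·BAB·CBC·CBC·CAC·CBC·CBC·BAB·CBC
    A ↦ CAC
    B ↦ BAB
    C ↦ CBC

A->CAC, B->BAB, C->CBC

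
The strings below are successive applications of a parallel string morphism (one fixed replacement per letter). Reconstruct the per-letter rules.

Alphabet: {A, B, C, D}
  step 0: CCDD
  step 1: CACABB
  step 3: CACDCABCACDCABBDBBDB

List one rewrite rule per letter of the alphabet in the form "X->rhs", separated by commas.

A->CD, B->DB, C->CA, D->B

  step 0 ⇒ step 1: CCDD ⇒ CA·CA·B·B
    C ↦ CA
    D ↦ B
    A ↦ CD  (constrained at step 1)
    B ↦ DB  (constrained at step 1)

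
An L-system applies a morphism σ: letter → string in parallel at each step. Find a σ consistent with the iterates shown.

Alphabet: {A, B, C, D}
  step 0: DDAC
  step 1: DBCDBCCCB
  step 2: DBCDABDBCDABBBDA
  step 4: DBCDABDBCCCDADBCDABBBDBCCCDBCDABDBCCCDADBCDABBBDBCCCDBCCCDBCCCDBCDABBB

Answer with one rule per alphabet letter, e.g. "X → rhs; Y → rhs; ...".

A->CC, B->DA, C->B, D->DBC

  step 1 ⇒ step 2: DBCDBCCCB ⇒ DBC·DA·B·DBC·DA·B·B·B·DA
    B ↦ DA
    C ↦ B
    D ↦ DBC
  step 0 ⇒ step 1: DDAC ⇒ DBC·DBC·CC·B
    A ↦ CC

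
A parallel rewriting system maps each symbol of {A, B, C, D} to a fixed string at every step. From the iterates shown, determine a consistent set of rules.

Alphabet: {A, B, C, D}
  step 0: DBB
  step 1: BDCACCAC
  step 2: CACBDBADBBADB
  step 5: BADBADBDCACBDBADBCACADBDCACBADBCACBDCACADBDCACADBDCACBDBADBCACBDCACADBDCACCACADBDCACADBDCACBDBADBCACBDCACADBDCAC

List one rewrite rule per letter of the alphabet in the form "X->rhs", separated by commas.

A->AD, B->CAC, C->B, D->BD

  step 1 ⇒ step 2: BDCACCAC ⇒ CAC·BD·B·AD·B·B·AD·B
    A ↦ AD
    B ↦ CAC
    C ↦ B
    D ↦ BD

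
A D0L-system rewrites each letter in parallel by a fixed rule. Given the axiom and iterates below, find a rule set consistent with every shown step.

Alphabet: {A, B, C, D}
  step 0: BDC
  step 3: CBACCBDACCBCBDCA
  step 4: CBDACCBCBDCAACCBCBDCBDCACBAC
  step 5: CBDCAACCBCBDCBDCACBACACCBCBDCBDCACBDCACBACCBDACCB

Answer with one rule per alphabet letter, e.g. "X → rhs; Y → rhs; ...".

A->AC, B->D, C->CB, D->CA

  step 4 ⇒ step 5: CBDACCBCBDCAACCBCBDCBDCACBAC ⇒ CB·D·CA·AC·CB·CB·D·CB·D·CA·CB·AC·AC·CB·CB·D·CB·D·CA·CB·D·CA·CB·AC·CB·D·AC·CB
    A ↦ AC
    B ↦ D
    C ↦ CB
    D ↦ CA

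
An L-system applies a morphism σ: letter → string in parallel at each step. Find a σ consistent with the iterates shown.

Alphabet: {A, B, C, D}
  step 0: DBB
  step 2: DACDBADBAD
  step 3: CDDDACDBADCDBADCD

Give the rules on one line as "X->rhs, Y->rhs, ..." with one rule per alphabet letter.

A->D, B->BA, C->DA, D->CD

  step 2 ⇒ step 3: DACDBADBAD ⇒ CD·D·DA·CD·BA·D·CD·BA·D·CD
    A ↦ D
    B ↦ BA
    C ↦ DA
    D ↦ CD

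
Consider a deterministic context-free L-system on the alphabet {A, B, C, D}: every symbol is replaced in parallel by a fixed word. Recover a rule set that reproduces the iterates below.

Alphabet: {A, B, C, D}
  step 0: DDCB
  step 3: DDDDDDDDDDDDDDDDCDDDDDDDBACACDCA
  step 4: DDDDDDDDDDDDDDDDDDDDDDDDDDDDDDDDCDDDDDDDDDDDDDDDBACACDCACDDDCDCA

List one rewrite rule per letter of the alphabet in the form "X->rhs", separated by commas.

  step 3 ⇒ step 4: DDDDDDDDDDDDDDDDCDDDDDDDBACACDCA ⇒ DD·DD·DD·DD·DD·DD·DD·DD·DD·DD·DD·DD·DD·DD·DD·DD·CD·DD·DD·DD·DD·DD·DD·DD·BA·CA·CD·CA·CD·DD·CD·CA
    A ↦ CA
    B ↦ BA
    C ↦ CD
    D ↦ DD

A->CA, B->BA, C->CD, D->DD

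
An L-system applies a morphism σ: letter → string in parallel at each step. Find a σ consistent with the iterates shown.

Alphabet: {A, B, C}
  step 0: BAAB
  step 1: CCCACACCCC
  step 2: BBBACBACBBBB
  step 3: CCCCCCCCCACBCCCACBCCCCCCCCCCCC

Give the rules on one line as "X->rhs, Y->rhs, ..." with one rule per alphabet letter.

  step 2 ⇒ step 3: BBBACBACBBBB ⇒ CCC·CCC·CCC·AC·B·CCC·AC·B·CCC·CCC·CCC·CCC
    A ↦ AC
    B ↦ CCC
    C ↦ B

A->AC, B->CCC, C->B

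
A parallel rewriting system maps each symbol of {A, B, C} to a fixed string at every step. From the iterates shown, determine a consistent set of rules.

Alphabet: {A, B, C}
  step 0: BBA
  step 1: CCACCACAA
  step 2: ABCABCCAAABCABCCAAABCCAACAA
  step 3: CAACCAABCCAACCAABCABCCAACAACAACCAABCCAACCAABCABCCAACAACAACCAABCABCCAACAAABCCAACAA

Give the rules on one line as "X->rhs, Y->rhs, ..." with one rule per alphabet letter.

  step 2 ⇒ step 3: ABCABCCAAABCABCCAAABCCAACAA ⇒ CAA·CCA·ABC·CAA·CCA·ABC·ABC·CAA·CAA·CAA·CCA·ABC·CAA·CCA·ABC·ABC·CAA·CAA·CAA·CCA·ABC·ABC·CAA·CAA·ABC·CAA·CAA
    A ↦ CAA
    B ↦ CCA
    C ↦ ABC

A->CAA, B->CCA, C->ABC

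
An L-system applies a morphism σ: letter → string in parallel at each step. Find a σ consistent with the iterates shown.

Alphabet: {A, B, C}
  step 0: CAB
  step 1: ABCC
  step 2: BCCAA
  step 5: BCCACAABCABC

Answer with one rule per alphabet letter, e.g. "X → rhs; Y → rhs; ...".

A->BC, B->C, C->A

  step 1 ⇒ step 2: ABCC ⇒ BC·C·A·A
    A ↦ BC
    B ↦ C
    C ↦ A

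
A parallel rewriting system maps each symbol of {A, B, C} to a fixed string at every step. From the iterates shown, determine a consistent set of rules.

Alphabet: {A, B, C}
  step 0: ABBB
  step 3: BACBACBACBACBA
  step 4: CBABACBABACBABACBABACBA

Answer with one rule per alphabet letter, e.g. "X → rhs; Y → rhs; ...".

A->BA, B->C, C->BA

  step 3 ⇒ step 4: BACBACBACBACBA ⇒ C·BA·BA·C·BA·BA·C·BA·BA·C·BA·BA·C·BA
    A ↦ BA
    B ↦ C
    C ↦ BA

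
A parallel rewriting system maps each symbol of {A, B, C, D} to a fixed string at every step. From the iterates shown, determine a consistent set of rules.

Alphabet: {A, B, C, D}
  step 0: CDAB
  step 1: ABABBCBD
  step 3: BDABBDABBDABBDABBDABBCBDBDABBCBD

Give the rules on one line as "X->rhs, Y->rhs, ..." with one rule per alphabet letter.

  step 0 ⇒ step 1: CDAB ⇒ AB·AB·BC·BD
    A ↦ BC
    B ↦ BD
    C ↦ AB
    D ↦ AB

A->BC, B->BD, C->AB, D->AB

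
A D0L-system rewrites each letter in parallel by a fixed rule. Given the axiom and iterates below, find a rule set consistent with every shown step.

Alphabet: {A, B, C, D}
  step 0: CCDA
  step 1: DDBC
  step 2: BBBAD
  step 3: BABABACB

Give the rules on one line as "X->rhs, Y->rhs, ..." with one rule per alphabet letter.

  step 2 ⇒ step 3: BBBAD ⇒ BA·BA·BA·C·B
    A ↦ C
    B ↦ BA
    D ↦ B
  step 0 ⇒ step 1: CCDA ⇒ D·D·B·C
    C ↦ D

A->C, B->BA, C->D, D->B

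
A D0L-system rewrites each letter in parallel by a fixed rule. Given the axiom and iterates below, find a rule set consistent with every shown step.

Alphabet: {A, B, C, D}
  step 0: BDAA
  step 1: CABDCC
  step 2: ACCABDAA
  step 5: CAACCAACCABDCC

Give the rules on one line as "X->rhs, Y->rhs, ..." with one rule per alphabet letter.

  step 1 ⇒ step 2: CABDCC ⇒ A·C·CA·BD·A·A
    A ↦ C
    B ↦ CA
    C ↦ A
    D ↦ BD

A->C, B->CA, C->A, D->BD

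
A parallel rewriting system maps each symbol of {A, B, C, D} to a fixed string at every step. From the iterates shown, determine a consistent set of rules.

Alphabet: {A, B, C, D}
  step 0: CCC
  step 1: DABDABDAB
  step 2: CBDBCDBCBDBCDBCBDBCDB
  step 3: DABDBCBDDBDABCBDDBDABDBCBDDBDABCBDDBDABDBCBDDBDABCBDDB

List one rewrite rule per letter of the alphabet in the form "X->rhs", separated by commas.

  step 2 ⇒ step 3: CBDBCDBCBDBCDBCBDBCDB ⇒ DAB·DB·CBD·DB·DAB·CBD·DB·DAB·DB·CBD·DB·DAB·CBD·DB·DAB·DB·CBD·DB·DAB·CBD·DB
    B ↦ DB
    C ↦ DAB
    D ↦ CBD
  step 1 ⇒ step 2: DABDABDAB ⇒ CBD·BC·DB·CBD·BC·DB·CBD·BC·DB
    A ↦ BC

A->BC, B->DB, C->DAB, D->CBD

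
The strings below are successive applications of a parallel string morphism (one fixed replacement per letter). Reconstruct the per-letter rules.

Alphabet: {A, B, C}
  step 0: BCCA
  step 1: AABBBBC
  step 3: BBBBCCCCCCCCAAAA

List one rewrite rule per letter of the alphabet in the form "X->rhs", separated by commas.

A->C, B->AA, C->BB

  step 0 ⇒ step 1: BCCA ⇒ AA·BB·BB·C
    A ↦ C
    B ↦ AA
    C ↦ BB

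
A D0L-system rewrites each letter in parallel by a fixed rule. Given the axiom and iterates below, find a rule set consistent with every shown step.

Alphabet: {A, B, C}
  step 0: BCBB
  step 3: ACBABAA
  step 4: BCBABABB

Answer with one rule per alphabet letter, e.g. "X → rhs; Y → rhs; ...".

A->B, B->A, C->CB

  step 3 ⇒ step 4: ACBABAA ⇒ B·CB·A·B·A·B·B
    A ↦ B
    B ↦ A
    C ↦ CB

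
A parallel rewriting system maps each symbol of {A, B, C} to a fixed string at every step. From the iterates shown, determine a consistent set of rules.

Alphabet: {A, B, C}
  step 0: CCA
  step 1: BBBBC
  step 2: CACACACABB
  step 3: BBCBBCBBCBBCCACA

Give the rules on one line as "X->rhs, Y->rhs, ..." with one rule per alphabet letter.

  step 2 ⇒ step 3: CACACACABB ⇒ BB·C·BB·C·BB·C·BB·C·CA·CA
    A ↦ C
    B ↦ CA
    C ↦ BB

A->C, B->CA, C->BB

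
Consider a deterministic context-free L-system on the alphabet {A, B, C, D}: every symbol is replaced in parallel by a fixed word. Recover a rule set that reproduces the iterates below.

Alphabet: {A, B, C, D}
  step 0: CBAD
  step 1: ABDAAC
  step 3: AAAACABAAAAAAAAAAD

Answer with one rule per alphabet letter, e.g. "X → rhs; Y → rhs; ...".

  step 0 ⇒ step 1: CBAD ⇒ AB·D·AA·C
    A ↦ AA
    B ↦ D
    C ↦ AB
    D ↦ C

A->AA, B->D, C->AB, D->C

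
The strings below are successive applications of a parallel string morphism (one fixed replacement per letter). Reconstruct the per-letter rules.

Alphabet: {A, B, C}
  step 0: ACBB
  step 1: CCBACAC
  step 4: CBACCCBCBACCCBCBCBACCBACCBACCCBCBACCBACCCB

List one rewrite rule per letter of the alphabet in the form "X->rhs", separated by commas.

  step 0 ⇒ step 1: ACBB ⇒ C·CB·AC·AC
    A ↦ C
    B ↦ AC
    C ↦ CB

A->C, B->AC, C->CB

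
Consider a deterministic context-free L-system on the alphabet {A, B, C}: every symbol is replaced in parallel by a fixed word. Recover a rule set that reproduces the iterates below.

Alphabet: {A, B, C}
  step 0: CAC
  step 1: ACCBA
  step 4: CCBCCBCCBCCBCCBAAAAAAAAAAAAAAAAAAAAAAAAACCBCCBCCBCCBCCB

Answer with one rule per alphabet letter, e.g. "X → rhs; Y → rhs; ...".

  step 0 ⇒ step 1: CAC ⇒ A·CCB·A
    A ↦ CCB
    C ↦ A
    B ↦ AAA  (constrained at step 1)

A->CCB, B->AAA, C->A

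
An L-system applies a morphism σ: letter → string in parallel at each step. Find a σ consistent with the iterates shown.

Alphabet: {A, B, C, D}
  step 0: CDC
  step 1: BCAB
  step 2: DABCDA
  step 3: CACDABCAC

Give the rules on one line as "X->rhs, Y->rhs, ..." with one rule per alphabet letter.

  step 2 ⇒ step 3: DABCDA ⇒ CA·C·DA·B·CA·C
    A ↦ C
    B ↦ DA
    C ↦ B
    D ↦ CA

A->C, B->DA, C->B, D->CA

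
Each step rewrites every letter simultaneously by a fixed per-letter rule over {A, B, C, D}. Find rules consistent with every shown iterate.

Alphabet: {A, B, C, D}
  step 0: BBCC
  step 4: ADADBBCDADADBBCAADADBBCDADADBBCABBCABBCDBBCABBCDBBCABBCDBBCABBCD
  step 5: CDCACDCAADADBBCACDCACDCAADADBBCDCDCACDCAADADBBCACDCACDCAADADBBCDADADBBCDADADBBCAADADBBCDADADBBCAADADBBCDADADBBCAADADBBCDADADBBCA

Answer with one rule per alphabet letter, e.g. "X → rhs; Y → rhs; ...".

  step 4 ⇒ step 5: ADADBBCDADADBBCAADADBBCDADADBBCABBCABBCDBBCABBCDBBCABBCDBBCABBCD ⇒ CD·CA·CD·CA·AD·AD·BB·CA·CD·CA·CD·CA·AD·AD·BB·CD·CD·CA·CD·CA·AD·AD·BB·CA·CD·CA·CD·CA·AD·AD·BB·CD·AD·AD·BB·CD·AD·AD·BB·CA·AD·AD·BB·CD·AD·AD·BB·CA·AD·AD·BB·CD·AD·AD·BB·CA·AD·AD·BB·CD·AD·AD·BB·CA
    A ↦ CD
    B ↦ AD
    C ↦ BB
    D ↦ CA

A->CD, B->AD, C->BB, D->CA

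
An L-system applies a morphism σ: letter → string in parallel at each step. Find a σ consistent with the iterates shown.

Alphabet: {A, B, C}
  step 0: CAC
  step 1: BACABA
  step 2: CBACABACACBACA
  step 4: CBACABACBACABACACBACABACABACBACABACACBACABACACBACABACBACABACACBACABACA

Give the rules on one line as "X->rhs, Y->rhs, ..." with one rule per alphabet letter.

A->CA, B->CBA, C->BA

  step 1 ⇒ step 2: BACABA ⇒ CBA·CA·BA·CA·CBA·CA
    A ↦ CA
    B ↦ CBA
    C ↦ BA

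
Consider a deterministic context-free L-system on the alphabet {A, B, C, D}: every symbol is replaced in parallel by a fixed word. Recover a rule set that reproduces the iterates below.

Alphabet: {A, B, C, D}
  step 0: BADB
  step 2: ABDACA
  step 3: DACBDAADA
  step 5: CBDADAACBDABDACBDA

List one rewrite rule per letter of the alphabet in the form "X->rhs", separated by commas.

A->DA, B->C, C->A, D->B

  step 2 ⇒ step 3: ABDACA ⇒ DA·C·B·DA·A·DA
    A ↦ DA
    B ↦ C
    C ↦ A
    D ↦ B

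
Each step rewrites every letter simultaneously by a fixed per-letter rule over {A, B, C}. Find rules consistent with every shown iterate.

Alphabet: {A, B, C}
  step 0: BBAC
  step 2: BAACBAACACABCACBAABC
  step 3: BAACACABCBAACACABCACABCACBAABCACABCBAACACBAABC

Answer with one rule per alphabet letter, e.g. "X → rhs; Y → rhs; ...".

  step 2 ⇒ step 3: BAACBAACACABCACBAABC ⇒ BA·AC·AC·ABC·BA·AC·AC·ABC·AC·ABC·AC·BA·ABC·AC·ABC·BA·AC·AC·BA·ABC
    A ↦ AC
    B ↦ BA
    C ↦ ABC

A->AC, B->BA, C->ABC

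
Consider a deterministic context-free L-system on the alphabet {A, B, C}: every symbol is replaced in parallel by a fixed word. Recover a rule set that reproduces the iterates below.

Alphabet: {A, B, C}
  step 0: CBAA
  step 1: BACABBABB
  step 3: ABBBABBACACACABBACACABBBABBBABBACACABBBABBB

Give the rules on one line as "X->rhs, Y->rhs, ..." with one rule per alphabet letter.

  step 0 ⇒ step 1: CBAA ⇒ B·AC·ABB·ABB
    A ↦ ABB
    B ↦ AC
    C ↦ B

A->ABB, B->AC, C->B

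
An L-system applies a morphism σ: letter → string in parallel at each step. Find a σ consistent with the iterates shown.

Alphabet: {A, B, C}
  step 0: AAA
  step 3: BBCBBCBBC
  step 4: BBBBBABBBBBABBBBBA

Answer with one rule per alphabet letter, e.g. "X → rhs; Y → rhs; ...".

A->C, B->BB, C->BA

  step 3 ⇒ step 4: BBCBBCBBC ⇒ BB·BB·BA·BB·BB·BA·BB·BB·BA
    B ↦ BB
    C ↦ BA
    A ↦ C  (constrained at step 0)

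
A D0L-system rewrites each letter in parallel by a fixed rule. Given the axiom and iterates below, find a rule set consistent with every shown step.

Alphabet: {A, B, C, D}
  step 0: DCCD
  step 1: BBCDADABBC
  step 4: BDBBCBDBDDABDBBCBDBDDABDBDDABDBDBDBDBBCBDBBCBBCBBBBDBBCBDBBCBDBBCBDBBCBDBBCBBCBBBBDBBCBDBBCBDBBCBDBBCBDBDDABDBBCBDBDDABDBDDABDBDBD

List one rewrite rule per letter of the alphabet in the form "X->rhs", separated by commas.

  step 0 ⇒ step 1: DCCD ⇒ BBC·DA·DA·BBC
    C ↦ DA
    D ↦ BBC
    A ↦ BBB  (constrained at step 1)
    B ↦ BD  (constrained at step 1)

A->BBB, B->BD, C->DA, D->BBC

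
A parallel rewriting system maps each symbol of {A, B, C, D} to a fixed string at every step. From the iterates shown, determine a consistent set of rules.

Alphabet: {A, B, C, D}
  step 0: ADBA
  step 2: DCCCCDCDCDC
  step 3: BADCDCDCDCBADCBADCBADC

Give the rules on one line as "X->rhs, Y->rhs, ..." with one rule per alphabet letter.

A->C, B->CC, C->DC, D->BA

  step 2 ⇒ step 3: DCCCCDCDCDC ⇒ BA·DC·DC·DC·DC·BA·DC·BA·DC·BA·DC
    C ↦ DC
    D ↦ BA
    A ↦ C  (constrained at step 0)
    B ↦ CC  (constrained at step 0)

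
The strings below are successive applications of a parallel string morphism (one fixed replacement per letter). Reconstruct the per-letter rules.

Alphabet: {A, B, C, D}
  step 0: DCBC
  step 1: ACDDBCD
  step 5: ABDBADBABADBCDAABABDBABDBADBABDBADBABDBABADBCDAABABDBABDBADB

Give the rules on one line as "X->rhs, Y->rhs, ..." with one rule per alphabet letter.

  step 0 ⇒ step 1: DCBC ⇒ A·CD·DB·CD
    B ↦ DB
    C ↦ CD
    D ↦ A
    A ↦ AB  (constrained at step 1)

A->AB, B->DB, C->CD, D->A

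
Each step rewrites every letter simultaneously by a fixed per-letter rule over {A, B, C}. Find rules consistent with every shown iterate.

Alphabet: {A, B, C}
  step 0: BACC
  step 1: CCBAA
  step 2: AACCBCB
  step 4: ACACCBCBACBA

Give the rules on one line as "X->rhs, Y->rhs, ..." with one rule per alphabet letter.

  step 1 ⇒ step 2: CCBAA ⇒ A·A·C·CB·CB
    A ↦ CB
    B ↦ C
    C ↦ A

A->CB, B->C, C->A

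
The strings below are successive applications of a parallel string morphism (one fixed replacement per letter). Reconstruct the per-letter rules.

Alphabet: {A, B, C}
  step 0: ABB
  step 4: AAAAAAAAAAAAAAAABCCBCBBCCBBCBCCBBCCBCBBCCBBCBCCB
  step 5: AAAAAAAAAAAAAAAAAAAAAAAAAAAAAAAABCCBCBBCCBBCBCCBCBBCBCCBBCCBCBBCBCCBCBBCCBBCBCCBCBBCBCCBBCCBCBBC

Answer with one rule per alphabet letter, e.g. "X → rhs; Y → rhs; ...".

A->AA, B->BC, C->CB

  step 4 ⇒ step 5: AAAAAAAAAAAAAAAABCCBCBBCCBBCBCCBBCCBCBBCCBBCBCCB ⇒ AA·AA·AA·AA·AA·AA·AA·AA·AA·AA·AA·AA·AA·AA·AA·AA·BC·CB·CB·BC·CB·BC·BC·CB·CB·BC·BC·CB·BC·CB·CB·BC·BC·CB·CB·BC·CB·BC·BC·CB·CB·BC·BC·CB·BC·CB·CB·BC
    A ↦ AA
    B ↦ BC
    C ↦ CB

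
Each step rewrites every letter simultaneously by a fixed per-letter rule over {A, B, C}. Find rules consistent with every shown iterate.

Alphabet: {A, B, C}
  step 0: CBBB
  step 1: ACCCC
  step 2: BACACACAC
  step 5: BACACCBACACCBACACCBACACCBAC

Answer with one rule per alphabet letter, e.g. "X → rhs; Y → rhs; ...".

  step 1 ⇒ step 2: ACCCC ⇒ B·AC·AC·AC·AC
    A ↦ B
    C ↦ AC
  step 0 ⇒ step 1: CBBB ⇒ AC·C·C·C
    B ↦ C

A->B, B->C, C->AC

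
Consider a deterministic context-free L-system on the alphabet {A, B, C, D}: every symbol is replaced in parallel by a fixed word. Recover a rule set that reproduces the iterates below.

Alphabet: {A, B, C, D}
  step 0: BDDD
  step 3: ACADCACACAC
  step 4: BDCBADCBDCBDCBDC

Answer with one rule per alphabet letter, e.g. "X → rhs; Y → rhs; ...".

  step 3 ⇒ step 4: ACADCACACAC ⇒ B·DC·B·A·DC·B·DC·B·DC·B·DC
    A ↦ B
    C ↦ DC
    D ↦ A
    B ↦ AC  (constrained at step 0)

A->B, B->AC, C->DC, D->A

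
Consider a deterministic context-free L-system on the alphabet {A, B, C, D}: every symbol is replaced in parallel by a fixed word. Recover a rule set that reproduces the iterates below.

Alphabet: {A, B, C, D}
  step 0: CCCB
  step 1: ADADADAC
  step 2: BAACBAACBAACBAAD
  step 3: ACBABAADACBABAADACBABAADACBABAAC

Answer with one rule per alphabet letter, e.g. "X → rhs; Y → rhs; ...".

A->BA, B->AC, C->AD, D->AC

  step 2 ⇒ step 3: BAACBAACBAACBAAD ⇒ AC·BA·BA·AD·AC·BA·BA·AD·AC·BA·BA·AD·AC·BA·BA·AC
    A ↦ BA
    B ↦ AC
    C ↦ AD
    D ↦ AC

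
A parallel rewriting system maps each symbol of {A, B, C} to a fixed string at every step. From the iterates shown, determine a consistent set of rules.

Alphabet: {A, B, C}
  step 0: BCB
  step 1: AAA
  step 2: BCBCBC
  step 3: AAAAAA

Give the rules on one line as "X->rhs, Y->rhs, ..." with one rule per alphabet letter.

A->BC, B->A, C->A

  step 2 ⇒ step 3: BCBCBC ⇒ A·A·A·A·A·A
    B ↦ A
    C ↦ A
  step 1 ⇒ step 2: AAA ⇒ BC·BC·BC
    A ↦ BC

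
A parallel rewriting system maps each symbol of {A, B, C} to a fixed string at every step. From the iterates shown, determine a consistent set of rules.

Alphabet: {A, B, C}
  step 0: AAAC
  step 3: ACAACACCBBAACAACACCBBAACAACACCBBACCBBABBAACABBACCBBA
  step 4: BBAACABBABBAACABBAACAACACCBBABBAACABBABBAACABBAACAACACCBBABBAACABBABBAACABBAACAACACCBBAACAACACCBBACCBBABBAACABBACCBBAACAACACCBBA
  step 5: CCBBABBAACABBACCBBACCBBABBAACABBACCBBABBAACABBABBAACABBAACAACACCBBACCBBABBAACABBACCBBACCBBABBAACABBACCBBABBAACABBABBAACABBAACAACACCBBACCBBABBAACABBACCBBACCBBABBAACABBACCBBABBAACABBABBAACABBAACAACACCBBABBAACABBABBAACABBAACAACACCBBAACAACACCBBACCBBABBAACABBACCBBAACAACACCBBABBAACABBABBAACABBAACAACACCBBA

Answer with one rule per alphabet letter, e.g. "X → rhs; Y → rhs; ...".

  step 4 ⇒ step 5: BBAACABBABBAACABBAACAACACCBBABBAACABBABBAACABBAACAACACCBBABBAACABBABBAACABBAACAACACCBBAACAACACCBBACCBBABBAACABBACCBBAACAACACCBBA ⇒ C·C·BBA·BBA·ACA·BBA·C·C·BBA·C·C·BBA·BBA·ACA·BBA·C·C·BBA·BBA·ACA·BBA·BBA·ACA·BBA·ACA·ACA·C·C·BBA·C·C·BBA·BBA·ACA·BBA·C·C·BBA·C·C·BBA·BBA·ACA·BBA·C·C·BBA·BBA·ACA·BBA·BBA·ACA·BBA·ACA·ACA·C·C·BBA·C·C·BBA·BBA·ACA·BBA·C·C·BBA·C·C·BBA·BBA·ACA·BBA·C·C·BBA·BBA·ACA·BBA·BBA·ACA·BBA·ACA·ACA·C·C·BBA·BBA·ACA·BBA·BBA·ACA·BBA·ACA·ACA·C·C·BBA·ACA·ACA·C·C·BBA·C·C·BBA·BBA·ACA·BBA·C·C·BBA·ACA·ACA·C·C·BBA·BBA·ACA·BBA·BBA·ACA·BBA·ACA·ACA·C·C·BBA
    A ↦ BBA
    B ↦ C
    C ↦ ACA

A->BBA, B->C, C->ACA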